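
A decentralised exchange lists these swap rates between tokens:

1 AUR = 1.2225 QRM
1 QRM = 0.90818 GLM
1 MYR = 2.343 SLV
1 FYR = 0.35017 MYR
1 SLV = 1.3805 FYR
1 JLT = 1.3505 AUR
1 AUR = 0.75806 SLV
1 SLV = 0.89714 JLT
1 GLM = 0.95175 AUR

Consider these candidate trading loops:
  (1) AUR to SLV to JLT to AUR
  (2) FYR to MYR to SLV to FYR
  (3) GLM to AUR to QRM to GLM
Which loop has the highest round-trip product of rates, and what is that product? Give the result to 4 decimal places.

(1) 0.75806 × 0.89714 × 1.3505 = 0.91846
(2) 0.35017 × 2.343 × 1.3805 = 1.13263
(3) 0.95175 × 1.2225 × 0.90818 = 1.05668
Highest is cycle (2) at 1.1326 (>1, arbitrage).

1.1326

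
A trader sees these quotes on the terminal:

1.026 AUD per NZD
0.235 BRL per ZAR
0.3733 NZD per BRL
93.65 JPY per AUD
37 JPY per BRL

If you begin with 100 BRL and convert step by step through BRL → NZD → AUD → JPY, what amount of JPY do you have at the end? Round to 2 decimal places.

100 BRL × 0.3733 = 37.33 NZD
37.33 NZD × 1.026 = 38.30058 AUD
38.30058 AUD × 93.65 = 3586.849317 JPY

3586.85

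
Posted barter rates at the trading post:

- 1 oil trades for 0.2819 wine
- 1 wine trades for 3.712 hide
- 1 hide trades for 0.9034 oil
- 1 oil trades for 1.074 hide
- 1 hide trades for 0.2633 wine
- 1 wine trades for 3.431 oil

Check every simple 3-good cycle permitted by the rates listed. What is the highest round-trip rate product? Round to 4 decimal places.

oil→hide→wine→oil: 1.074 × 0.2633 × 3.431 = 0.97023
oil→wine→hide→oil: 0.2819 × 3.712 × 0.9034 = 0.94533
Maximum is oil→hide→wine→oil at 0.9702; no arbitrage — every cycle loses value.

0.9702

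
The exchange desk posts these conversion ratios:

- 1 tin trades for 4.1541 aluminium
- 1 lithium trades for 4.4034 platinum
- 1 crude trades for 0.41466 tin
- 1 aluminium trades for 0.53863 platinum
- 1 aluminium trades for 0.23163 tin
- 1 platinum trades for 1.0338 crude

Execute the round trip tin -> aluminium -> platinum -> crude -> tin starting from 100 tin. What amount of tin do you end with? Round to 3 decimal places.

95.917

100 tin × 4.1541 = 415.41 aluminium
415.41 aluminium × 0.53863 = 223.7522883 platinum
223.7522883 platinum × 1.0338 = 231.31511564454 crude
231.31511564454 crude × 0.41466 = 95.9171258531649564 tin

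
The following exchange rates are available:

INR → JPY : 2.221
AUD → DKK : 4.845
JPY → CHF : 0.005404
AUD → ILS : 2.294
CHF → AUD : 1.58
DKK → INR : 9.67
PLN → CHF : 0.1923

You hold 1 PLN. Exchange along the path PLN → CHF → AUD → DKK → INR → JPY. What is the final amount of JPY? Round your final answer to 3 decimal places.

31.616

1 PLN × 0.1923 = 0.1923 CHF
0.1923 CHF × 1.58 = 0.303834 AUD
0.303834 AUD × 4.845 = 1.47207573 DKK
1.47207573 DKK × 9.67 = 14.2349723091 INR
14.2349723091 INR × 2.221 = 31.6158734985111 JPY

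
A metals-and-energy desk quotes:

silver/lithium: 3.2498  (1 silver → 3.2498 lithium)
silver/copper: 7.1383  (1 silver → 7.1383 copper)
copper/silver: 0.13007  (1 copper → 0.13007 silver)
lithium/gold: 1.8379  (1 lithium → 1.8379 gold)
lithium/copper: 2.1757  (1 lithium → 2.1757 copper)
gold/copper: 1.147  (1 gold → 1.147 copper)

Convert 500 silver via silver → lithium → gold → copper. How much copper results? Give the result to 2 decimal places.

500 silver × 3.2498 = 1624.9 lithium
1624.9 lithium × 1.8379 = 2986.40371 gold
2986.40371 gold × 1.147 = 3425.40505537 copper

3425.41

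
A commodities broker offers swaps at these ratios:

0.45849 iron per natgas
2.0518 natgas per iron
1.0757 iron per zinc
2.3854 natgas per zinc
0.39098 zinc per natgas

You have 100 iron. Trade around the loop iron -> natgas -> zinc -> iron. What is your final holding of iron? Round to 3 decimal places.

86.294

100 iron × 2.0518 = 205.18 natgas
205.18 natgas × 0.39098 = 80.2212764 zinc
80.2212764 zinc × 1.0757 = 86.29402702348 iron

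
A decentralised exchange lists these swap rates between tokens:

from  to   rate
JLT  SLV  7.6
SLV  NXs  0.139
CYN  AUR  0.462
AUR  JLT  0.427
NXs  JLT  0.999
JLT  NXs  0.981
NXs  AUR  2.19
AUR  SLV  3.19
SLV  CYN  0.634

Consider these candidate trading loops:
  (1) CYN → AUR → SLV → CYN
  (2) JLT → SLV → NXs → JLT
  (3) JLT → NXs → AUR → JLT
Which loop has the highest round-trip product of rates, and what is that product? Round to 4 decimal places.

(1) 0.462 × 3.19 × 0.634 = 0.93438
(2) 7.6 × 0.139 × 0.999 = 1.05534
(3) 0.981 × 2.19 × 0.427 = 0.91736
Highest is cycle (2) at 1.0553 (>1, arbitrage).

1.0553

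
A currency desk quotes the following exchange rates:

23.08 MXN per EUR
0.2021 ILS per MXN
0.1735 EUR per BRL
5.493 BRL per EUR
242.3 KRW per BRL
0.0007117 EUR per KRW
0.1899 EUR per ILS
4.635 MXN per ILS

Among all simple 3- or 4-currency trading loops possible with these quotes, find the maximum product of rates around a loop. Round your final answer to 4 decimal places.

0.9472

BRL→KRW→EUR→BRL: 242.3 × 0.0007117 × 5.493 = 0.94724
MXN→ILS→EUR→MXN: 0.2021 × 0.1899 × 23.08 = 0.88578
Maximum is BRL→KRW→EUR→BRL at 0.9472; no arbitrage — every cycle loses value.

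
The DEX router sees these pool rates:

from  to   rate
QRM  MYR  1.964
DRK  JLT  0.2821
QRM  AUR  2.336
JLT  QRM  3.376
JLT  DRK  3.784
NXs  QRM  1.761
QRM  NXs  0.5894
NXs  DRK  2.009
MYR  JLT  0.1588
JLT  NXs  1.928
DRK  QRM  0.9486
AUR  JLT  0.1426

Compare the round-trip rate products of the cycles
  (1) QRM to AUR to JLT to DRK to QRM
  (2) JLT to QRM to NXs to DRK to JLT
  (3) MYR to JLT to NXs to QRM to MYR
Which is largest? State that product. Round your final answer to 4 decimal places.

1.1957

(1) 2.336 × 0.1426 × 3.784 × 0.9486 = 1.19571
(2) 3.376 × 0.5894 × 2.009 × 0.2821 = 1.12771
(3) 0.1588 × 1.928 × 1.761 × 1.964 = 1.05891
Highest is cycle (1) at 1.1957 (>1, arbitrage).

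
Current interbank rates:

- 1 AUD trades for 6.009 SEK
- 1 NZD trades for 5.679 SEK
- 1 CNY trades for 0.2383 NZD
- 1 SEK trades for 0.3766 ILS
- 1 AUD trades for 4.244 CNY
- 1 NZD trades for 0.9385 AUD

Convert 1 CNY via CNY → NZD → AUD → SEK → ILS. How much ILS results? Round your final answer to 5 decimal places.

1 CNY × 0.2383 = 0.2383 NZD
0.2383 NZD × 0.9385 = 0.22364455 AUD
0.22364455 AUD × 6.009 = 1.34388010095 SEK
1.34388010095 SEK × 0.3766 = 0.50610524601777 ILS

0.50611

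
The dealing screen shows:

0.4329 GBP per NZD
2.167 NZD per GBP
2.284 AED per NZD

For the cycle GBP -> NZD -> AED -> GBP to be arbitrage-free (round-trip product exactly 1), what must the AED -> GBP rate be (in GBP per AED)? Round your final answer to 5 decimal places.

Known legs of the cycle: 2.167 × 2.284 = 4.949428
For no arbitrage the full-cycle product must be 1, so the missing rate is 1 / 4.949428 ≈ 0.2020435.

0.20204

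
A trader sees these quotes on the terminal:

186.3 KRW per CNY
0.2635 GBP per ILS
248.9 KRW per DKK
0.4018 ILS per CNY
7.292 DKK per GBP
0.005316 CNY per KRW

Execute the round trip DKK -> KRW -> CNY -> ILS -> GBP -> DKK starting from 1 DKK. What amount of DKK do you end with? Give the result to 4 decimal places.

1 DKK × 248.9 = 248.9 KRW
248.9 KRW × 0.005316 = 1.3231524 CNY
1.3231524 CNY × 0.4018 = 0.53164263432 ILS
0.53164263432 ILS × 0.2635 = 0.14008783414332 GBP
0.14008783414332 GBP × 7.292 = 1.02152048657308944 DKK

1.0215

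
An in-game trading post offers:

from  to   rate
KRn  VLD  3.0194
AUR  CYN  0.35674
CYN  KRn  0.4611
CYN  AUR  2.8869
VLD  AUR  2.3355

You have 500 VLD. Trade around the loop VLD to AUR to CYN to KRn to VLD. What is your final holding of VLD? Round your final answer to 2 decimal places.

500 VLD × 2.3355 = 1167.75 AUR
1167.75 AUR × 0.35674 = 416.583135 CYN
416.583135 CYN × 0.4611 = 192.0864835485 KRn
192.0864835485 KRn × 3.0194 = 579.9859284263409 VLD

579.99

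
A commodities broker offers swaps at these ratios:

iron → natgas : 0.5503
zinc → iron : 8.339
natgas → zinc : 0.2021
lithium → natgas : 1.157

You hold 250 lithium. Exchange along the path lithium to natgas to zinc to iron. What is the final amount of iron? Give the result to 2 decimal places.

487.48

250 lithium × 1.157 = 289.25 natgas
289.25 natgas × 0.2021 = 58.457425 zinc
58.457425 zinc × 8.339 = 487.476467075 iron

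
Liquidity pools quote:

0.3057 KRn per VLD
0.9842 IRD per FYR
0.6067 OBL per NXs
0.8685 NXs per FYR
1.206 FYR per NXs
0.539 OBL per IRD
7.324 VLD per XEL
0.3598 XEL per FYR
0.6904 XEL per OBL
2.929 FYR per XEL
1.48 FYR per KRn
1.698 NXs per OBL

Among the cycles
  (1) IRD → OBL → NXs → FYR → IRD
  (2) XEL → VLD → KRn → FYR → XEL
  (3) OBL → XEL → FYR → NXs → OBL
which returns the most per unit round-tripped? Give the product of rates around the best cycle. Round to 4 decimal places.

(1) 0.539 × 1.698 × 1.206 × 0.9842 = 1.08632
(2) 7.324 × 0.3057 × 1.48 × 0.3598 = 1.19225
(3) 0.6904 × 2.929 × 0.8685 × 0.6067 = 1.06553
Highest is cycle (2) at 1.1922 (>1, arbitrage).

1.1922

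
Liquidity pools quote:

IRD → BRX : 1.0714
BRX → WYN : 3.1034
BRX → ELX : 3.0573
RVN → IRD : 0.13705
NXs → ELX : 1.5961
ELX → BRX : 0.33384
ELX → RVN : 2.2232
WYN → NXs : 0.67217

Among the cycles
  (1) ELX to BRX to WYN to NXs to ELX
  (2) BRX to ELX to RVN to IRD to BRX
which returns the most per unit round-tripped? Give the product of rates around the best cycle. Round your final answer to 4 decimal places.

1.1115

(1) 0.33384 × 3.1034 × 0.67217 × 1.5961 = 1.11152
(2) 3.0573 × 2.2232 × 0.13705 × 1.0714 = 0.99804
Highest is cycle (1) at 1.1115 (>1, arbitrage).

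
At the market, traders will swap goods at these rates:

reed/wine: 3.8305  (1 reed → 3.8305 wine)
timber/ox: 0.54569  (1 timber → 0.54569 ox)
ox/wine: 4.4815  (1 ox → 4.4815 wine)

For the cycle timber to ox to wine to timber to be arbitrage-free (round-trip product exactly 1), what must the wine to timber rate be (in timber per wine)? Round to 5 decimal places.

Known legs of the cycle: 0.54569 × 4.4815 = 2.445509735
For no arbitrage the full-cycle product must be 1, so the missing rate is 1 / 2.445509735 ≈ 0.4089127.

0.40891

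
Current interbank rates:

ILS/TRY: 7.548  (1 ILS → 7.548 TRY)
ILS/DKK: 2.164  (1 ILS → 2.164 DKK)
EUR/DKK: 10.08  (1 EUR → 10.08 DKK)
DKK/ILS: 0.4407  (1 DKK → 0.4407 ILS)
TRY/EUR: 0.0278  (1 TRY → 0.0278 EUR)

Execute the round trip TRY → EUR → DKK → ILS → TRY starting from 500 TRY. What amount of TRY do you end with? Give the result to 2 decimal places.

500 TRY × 0.0278 = 13.9 EUR
13.9 EUR × 10.08 = 140.112 DKK
140.112 DKK × 0.4407 = 61.7473584 ILS
61.7473584 ILS × 7.548 = 466.0690612032 TRY

466.07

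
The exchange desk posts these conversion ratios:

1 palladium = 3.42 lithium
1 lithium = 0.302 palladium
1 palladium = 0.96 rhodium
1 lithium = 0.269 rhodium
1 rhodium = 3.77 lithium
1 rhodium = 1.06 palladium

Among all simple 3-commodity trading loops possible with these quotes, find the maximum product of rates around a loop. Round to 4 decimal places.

1.0930

palladium→rhodium→lithium→palladium: 0.96 × 3.77 × 0.302 = 1.09300
palladium→lithium→rhodium→palladium: 3.42 × 0.269 × 1.06 = 0.97518
Maximum is palladium→rhodium→lithium→palladium at 1.0930; arbitrage exists.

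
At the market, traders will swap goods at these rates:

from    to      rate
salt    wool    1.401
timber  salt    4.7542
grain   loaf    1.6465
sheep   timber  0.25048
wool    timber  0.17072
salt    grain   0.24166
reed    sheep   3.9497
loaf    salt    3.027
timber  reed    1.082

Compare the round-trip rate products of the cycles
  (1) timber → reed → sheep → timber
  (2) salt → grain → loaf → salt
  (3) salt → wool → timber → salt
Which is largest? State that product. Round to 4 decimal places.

(1) 1.082 × 3.9497 × 0.25048 = 1.07045
(2) 0.24166 × 1.6465 × 3.027 = 1.20442
(3) 1.401 × 0.17072 × 4.7542 = 1.13710
Highest is cycle (2) at 1.2044 (>1, arbitrage).

1.2044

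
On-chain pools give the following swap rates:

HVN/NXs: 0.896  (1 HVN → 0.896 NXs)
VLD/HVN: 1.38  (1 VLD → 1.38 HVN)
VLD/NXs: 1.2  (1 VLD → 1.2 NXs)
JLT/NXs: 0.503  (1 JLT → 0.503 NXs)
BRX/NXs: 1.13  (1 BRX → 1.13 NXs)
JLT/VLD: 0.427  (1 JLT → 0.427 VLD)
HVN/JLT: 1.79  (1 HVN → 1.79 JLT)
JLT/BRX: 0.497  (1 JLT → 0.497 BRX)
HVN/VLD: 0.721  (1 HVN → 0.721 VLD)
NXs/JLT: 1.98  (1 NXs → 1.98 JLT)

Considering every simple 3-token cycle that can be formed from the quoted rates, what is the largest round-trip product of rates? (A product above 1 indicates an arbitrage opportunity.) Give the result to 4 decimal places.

1.1120

BRX→NXs→JLT→BRX: 1.13 × 1.98 × 0.497 = 1.11199
HVN→JLT→VLD→HVN: 1.79 × 0.427 × 1.38 = 1.05478
NXs→JLT→VLD→NXs: 1.98 × 0.427 × 1.2 = 1.01455
Maximum is BRX→NXs→JLT→BRX at 1.1120; arbitrage exists.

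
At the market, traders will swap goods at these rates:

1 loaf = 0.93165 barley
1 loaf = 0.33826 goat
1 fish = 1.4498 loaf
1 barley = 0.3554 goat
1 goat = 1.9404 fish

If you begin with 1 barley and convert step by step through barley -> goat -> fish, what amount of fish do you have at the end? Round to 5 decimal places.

0.68962

1 barley × 0.3554 = 0.3554 goat
0.3554 goat × 1.9404 = 0.68961816 fish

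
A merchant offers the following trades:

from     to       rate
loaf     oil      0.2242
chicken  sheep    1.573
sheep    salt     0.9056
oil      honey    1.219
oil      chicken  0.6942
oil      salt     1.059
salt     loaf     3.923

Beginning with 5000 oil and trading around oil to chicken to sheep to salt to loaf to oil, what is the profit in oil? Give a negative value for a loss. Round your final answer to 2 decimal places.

-651.16

5000 oil × 0.6942 = 3471 chicken
3471 chicken × 1.573 = 5459.883 sheep
5459.883 sheep × 0.9056 = 4944.4700448 salt
4944.4700448 salt × 3.923 = 19397.1559857504 loaf
19397.1559857504 loaf × 0.2242 = 4348.84237200523968 oil
Net change: 4348.84237200523968 − 5000 = -651.15762799476032 oil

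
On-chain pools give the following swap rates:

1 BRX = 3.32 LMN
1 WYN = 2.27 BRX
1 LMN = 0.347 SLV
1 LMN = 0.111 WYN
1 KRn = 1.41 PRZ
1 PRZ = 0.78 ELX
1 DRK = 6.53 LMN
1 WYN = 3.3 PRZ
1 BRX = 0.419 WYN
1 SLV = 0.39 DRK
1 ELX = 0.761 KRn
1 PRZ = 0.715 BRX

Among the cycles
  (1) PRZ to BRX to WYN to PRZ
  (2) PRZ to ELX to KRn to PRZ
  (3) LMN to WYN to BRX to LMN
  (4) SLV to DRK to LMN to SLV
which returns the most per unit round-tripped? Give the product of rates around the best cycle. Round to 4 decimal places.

0.9886

(1) 0.715 × 0.419 × 3.3 = 0.98863
(2) 0.78 × 0.761 × 1.41 = 0.83695
(3) 0.111 × 2.27 × 3.32 = 0.83654
(4) 0.39 × 6.53 × 0.347 = 0.88370
Highest is cycle (1) at 0.9886 (≤1, no arbitrage).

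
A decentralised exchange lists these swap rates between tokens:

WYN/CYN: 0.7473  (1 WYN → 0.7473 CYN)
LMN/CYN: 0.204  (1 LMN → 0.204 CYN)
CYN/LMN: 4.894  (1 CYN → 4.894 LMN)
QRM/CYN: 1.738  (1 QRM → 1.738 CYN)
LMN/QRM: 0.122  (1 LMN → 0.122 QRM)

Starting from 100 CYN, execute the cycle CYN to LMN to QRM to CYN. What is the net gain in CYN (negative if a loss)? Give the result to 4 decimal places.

100 CYN × 4.894 = 489.4 LMN
489.4 LMN × 0.122 = 59.7068 QRM
59.7068 QRM × 1.738 = 103.7704184 CYN
Net change: 103.7704184 − 100 = 3.7704184 CYN

3.7704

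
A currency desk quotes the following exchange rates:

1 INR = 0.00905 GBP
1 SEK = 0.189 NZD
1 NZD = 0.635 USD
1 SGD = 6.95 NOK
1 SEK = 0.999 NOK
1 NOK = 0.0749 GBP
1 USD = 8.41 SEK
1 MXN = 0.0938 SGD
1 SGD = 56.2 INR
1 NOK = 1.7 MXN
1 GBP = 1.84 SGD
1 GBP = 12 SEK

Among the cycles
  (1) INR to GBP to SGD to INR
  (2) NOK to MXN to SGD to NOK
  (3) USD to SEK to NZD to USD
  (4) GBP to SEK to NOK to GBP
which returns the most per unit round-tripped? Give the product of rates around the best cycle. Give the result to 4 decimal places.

(1) 0.00905 × 1.84 × 56.2 = 0.93584
(2) 1.7 × 0.0938 × 6.95 = 1.10825
(3) 8.41 × 0.189 × 0.635 = 1.00933
(4) 12 × 0.999 × 0.0749 = 0.89790
Highest is cycle (2) at 1.1082 (>1, arbitrage).

1.1082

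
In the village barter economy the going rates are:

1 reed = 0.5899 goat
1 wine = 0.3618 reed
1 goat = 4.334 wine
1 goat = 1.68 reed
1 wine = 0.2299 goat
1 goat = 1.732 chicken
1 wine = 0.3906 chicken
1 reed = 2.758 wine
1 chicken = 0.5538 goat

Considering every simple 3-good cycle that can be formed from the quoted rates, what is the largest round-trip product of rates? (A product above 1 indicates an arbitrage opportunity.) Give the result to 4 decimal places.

1.0652

reed→wine→goat→reed: 2.758 × 0.2299 × 1.68 = 1.06523
chicken→goat→wine→chicken: 0.5538 × 4.334 × 0.3906 = 0.93751
reed→goat→wine→reed: 0.5899 × 4.334 × 0.3618 = 0.92499
Maximum is reed→wine→goat→reed at 1.0652; arbitrage exists.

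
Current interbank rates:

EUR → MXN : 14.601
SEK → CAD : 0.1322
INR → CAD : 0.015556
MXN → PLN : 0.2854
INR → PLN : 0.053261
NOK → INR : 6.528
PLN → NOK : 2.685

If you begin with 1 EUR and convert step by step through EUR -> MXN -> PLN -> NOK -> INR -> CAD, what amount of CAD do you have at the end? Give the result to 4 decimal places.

1.1362

1 EUR × 14.601 = 14.601 MXN
14.601 MXN × 0.2854 = 4.1671254 PLN
4.1671254 PLN × 2.685 = 11.188731699 NOK
11.188731699 NOK × 6.528 = 73.040040531072 INR
73.040040531072 INR × 0.015556 = 1.136210870501356032 CAD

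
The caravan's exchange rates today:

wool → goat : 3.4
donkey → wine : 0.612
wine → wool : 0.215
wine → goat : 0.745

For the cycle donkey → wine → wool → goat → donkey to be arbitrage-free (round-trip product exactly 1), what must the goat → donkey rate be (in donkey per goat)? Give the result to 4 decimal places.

Known legs of the cycle: 0.612 × 0.215 × 3.4 = 0.447372
For no arbitrage the full-cycle product must be 1, so the missing rate is 1 / 0.447372 ≈ 2.235276.

2.2353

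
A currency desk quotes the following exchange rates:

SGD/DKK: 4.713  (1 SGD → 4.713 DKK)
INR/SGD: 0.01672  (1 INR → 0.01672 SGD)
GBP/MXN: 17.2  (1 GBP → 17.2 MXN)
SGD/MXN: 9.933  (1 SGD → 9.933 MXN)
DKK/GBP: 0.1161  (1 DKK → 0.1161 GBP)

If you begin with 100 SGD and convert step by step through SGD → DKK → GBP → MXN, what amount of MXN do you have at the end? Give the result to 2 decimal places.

100 SGD × 4.713 = 471.3 DKK
471.3 DKK × 0.1161 = 54.71793 GBP
54.71793 GBP × 17.2 = 941.148396 MXN

941.15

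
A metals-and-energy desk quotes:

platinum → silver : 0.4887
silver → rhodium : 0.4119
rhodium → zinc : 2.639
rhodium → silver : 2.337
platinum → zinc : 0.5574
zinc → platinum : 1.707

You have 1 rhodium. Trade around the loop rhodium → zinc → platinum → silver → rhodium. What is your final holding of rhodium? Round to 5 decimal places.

0.90679

1 rhodium × 2.639 = 2.639 zinc
2.639 zinc × 1.707 = 4.504773 platinum
4.504773 platinum × 0.4887 = 2.2014825651 silver
2.2014825651 silver × 0.4119 = 0.90679066856469 rhodium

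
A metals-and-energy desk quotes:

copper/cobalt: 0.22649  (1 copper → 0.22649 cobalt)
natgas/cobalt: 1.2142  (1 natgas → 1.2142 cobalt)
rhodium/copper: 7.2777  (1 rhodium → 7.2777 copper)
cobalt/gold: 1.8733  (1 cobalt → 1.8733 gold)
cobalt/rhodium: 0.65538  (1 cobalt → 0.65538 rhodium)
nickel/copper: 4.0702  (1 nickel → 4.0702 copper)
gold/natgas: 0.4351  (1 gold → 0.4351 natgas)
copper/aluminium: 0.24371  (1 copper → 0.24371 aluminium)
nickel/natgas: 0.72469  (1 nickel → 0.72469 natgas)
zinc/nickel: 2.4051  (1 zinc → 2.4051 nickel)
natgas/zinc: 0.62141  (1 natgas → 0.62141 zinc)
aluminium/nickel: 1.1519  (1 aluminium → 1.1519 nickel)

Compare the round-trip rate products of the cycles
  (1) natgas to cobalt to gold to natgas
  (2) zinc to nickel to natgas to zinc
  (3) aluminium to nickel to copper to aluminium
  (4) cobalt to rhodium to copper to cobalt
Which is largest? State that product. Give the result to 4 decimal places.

(1) 1.2142 × 1.8733 × 0.4351 = 0.98966
(2) 2.4051 × 0.72469 × 0.62141 = 1.08309
(3) 1.1519 × 4.0702 × 0.24371 = 1.14263
(4) 0.65538 × 7.2777 × 0.22649 = 1.08028
Highest is cycle (3) at 1.1426 (>1, arbitrage).

1.1426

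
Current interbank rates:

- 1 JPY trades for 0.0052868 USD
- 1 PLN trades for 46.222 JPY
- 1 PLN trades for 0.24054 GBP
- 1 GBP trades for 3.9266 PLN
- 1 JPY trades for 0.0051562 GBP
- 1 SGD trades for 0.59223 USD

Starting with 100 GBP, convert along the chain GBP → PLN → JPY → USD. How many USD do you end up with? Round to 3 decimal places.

100 GBP × 3.9266 = 392.66 PLN
392.66 PLN × 46.222 = 18149.53052 JPY
18149.53052 JPY × 0.0052868 = 95.952937953136 USD

95.953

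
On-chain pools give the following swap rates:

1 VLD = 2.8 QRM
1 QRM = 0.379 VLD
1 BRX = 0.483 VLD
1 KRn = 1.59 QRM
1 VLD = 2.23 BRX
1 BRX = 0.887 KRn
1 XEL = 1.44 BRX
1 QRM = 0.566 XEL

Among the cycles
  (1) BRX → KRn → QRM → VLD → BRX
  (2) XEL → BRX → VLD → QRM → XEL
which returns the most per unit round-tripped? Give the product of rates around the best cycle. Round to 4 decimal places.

1.1920

(1) 0.887 × 1.59 × 0.379 × 2.23 = 1.19197
(2) 1.44 × 0.483 × 2.8 × 0.566 = 1.10226
Highest is cycle (1) at 1.1920 (>1, arbitrage).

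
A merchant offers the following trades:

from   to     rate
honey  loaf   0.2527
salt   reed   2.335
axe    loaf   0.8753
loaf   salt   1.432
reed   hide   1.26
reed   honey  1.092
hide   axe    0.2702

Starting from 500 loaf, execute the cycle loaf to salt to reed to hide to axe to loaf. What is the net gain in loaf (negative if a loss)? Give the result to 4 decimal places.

-1.7897

500 loaf × 1.432 = 716 salt
716 salt × 2.335 = 1671.86 reed
1671.86 reed × 1.26 = 2106.5436 hide
2106.5436 hide × 0.2702 = 569.18808072 axe
569.18808072 axe × 0.8753 = 498.210327054216 loaf
Net change: 498.210327054216 − 500 = -1.789672945784 loaf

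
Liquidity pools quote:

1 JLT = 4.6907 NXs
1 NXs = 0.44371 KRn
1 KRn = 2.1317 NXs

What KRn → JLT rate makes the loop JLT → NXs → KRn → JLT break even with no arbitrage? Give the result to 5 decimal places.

Known legs of the cycle: 4.6907 × 0.44371 = 2.081310497
For no arbitrage the full-cycle product must be 1, so the missing rate is 1 / 2.081310497 ≈ 0.4804665.

0.48047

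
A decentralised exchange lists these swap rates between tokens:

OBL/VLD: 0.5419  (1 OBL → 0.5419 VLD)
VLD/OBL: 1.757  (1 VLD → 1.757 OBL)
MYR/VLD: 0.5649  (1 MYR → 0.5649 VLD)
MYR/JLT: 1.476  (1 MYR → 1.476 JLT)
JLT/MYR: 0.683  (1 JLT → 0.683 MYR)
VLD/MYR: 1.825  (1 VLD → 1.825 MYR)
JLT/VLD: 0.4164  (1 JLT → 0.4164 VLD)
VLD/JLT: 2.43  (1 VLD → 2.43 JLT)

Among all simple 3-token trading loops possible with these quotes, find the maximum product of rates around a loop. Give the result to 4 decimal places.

1.1217

VLD→MYR→JLT→VLD: 1.825 × 1.476 × 0.4164 = 1.12166
VLD→JLT→MYR→VLD: 2.43 × 0.683 × 0.5649 = 0.93756
Maximum is VLD→MYR→JLT→VLD at 1.1217; arbitrage exists.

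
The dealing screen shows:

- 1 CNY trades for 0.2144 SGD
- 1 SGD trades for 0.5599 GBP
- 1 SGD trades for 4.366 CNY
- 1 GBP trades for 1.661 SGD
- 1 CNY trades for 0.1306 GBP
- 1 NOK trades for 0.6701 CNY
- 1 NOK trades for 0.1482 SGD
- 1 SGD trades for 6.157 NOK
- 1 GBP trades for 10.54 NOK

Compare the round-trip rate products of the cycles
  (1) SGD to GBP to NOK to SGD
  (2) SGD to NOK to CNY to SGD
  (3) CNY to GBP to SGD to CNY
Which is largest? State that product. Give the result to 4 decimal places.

(1) 0.5599 × 10.54 × 0.1482 = 0.87458
(2) 6.157 × 0.6701 × 0.2144 = 0.88457
(3) 0.1306 × 1.661 × 4.366 = 0.94710
Highest is cycle (3) at 0.9471 (≤1, no arbitrage).

0.9471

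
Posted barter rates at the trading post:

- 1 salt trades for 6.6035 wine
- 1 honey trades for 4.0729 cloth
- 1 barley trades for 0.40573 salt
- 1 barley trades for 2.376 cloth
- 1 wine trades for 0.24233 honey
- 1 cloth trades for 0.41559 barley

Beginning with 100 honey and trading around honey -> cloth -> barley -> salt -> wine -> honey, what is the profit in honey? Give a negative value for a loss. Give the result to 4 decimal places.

100 honey × 4.0729 = 407.29 cloth
407.29 cloth × 0.41559 = 169.2656511 barley
169.2656511 barley × 0.40573 = 68.676152620803 salt
68.676152620803 salt × 6.6035 = 453.5029738314726105 wine
453.5029738314726105 wine × 0.24233 = 109.897375648580757702465 honey
Net change: 109.897375648580757702465 − 100 = 9.897375648580757702465 honey

9.8974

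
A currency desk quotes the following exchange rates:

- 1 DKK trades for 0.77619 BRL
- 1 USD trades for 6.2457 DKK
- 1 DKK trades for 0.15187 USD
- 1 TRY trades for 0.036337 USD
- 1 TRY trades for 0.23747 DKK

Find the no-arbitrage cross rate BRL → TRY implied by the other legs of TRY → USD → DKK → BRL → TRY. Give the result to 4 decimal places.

Known legs of the cycle: 0.036337 × 6.2457 × 0.77619 = 0.176156321198571
For no arbitrage the full-cycle product must be 1, so the missing rate is 1 / 0.176156321198571 ≈ 5.676776.

5.6768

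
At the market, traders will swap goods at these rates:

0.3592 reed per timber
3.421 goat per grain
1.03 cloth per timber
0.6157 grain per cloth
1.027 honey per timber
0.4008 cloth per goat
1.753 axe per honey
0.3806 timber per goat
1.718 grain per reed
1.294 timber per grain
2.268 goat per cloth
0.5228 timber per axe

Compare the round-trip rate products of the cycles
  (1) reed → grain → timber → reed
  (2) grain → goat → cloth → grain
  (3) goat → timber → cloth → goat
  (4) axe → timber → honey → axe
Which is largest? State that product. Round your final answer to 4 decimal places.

0.9412

(1) 1.718 × 1.294 × 0.3592 = 0.79853
(2) 3.421 × 0.4008 × 0.6157 = 0.84421
(3) 0.3806 × 1.03 × 2.268 = 0.88910
(4) 0.5228 × 1.027 × 1.753 = 0.94121
Highest is cycle (4) at 0.9412 (≤1, no arbitrage).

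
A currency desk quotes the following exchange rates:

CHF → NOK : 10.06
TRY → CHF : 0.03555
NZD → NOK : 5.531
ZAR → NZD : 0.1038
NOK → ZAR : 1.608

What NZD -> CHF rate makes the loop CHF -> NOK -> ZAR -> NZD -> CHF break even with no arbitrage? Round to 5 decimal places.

Known legs of the cycle: 10.06 × 1.608 × 0.1038 = 1.679118624
For no arbitrage the full-cycle product must be 1, so the missing rate is 1 / 1.679118624 ≈ 0.5955505.

0.59555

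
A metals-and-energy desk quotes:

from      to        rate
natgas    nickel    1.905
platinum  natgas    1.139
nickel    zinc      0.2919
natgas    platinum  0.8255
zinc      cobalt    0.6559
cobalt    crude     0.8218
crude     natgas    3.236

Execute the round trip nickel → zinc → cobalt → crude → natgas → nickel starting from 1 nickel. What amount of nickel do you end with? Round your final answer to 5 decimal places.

0.96993

1 nickel × 0.2919 = 0.2919 zinc
0.2919 zinc × 0.6559 = 0.19145721 cobalt
0.19145721 cobalt × 0.8218 = 0.157339535178 crude
0.157339535178 crude × 3.236 = 0.509150735836008 natgas
0.509150735836008 natgas × 1.905 = 0.96993215176759524 nickel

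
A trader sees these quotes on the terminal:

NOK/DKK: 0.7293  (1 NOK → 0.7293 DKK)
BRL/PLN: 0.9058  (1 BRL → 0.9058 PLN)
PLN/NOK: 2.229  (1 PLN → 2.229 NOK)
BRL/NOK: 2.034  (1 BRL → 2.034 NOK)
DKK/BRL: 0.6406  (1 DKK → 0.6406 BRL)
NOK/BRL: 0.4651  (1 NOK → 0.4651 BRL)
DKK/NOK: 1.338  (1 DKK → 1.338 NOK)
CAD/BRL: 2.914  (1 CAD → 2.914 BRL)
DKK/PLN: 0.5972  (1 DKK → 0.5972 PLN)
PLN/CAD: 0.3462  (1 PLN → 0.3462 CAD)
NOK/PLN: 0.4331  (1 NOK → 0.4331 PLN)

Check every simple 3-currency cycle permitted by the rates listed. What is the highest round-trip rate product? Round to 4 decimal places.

0.9708

NOK→DKK→PLN→NOK: 0.7293 × 0.5972 × 2.229 = 0.97081
NOK→DKK→BRL→NOK: 0.7293 × 0.6406 × 2.034 = 0.95026
NOK→BRL→PLN→NOK: 0.4651 × 0.9058 × 2.229 = 0.93905
BRL→PLN→CAD→BRL: 0.9058 × 0.3462 × 2.914 = 0.91380
Maximum is NOK→DKK→PLN→NOK at 0.9708; no arbitrage — every cycle loses value.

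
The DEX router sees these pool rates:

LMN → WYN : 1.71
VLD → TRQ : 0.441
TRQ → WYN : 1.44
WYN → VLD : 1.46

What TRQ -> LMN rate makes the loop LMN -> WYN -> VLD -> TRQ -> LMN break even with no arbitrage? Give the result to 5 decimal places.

0.90826

Known legs of the cycle: 1.71 × 1.46 × 0.441 = 1.1010006
For no arbitrage the full-cycle product must be 1, so the missing rate is 1 / 1.1010006 ≈ 0.9082647.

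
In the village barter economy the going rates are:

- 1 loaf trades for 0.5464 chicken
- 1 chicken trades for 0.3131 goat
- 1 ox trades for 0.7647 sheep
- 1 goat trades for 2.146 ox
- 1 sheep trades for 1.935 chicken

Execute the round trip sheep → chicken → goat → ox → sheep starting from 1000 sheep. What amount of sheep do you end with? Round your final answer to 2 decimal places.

1000 sheep × 1.935 = 1935 chicken
1935 chicken × 0.3131 = 605.8485 goat
605.8485 goat × 2.146 = 1300.150881 ox
1300.150881 ox × 0.7647 = 994.2253787007 sheep

994.23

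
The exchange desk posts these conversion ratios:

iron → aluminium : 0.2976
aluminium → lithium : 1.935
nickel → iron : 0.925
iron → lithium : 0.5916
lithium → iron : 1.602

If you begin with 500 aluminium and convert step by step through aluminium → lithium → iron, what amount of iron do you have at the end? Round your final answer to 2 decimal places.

500 aluminium × 1.935 = 967.5 lithium
967.5 lithium × 1.602 = 1549.935 iron

1549.94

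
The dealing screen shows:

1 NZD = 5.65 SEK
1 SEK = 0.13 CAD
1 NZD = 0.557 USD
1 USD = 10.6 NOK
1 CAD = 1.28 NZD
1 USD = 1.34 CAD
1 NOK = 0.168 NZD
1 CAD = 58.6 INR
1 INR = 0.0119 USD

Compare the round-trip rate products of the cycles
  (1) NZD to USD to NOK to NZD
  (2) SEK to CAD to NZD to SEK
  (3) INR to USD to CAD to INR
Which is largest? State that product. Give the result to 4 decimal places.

(1) 0.557 × 10.6 × 0.168 = 0.99191
(2) 0.13 × 1.28 × 5.65 = 0.94016
(3) 0.0119 × 1.34 × 58.6 = 0.93444
Highest is cycle (1) at 0.9919 (≤1, no arbitrage).

0.9919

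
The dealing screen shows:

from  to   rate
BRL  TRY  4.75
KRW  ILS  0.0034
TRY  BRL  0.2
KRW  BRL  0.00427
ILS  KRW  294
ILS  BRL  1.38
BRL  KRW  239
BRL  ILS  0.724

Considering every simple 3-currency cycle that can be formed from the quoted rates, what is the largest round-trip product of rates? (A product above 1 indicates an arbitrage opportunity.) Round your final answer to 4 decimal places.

1.1214

ILS→BRL→KRW→ILS: 1.38 × 239 × 0.0034 = 1.12139
ILS→KRW→BRL→ILS: 294 × 0.00427 × 0.724 = 0.90890
Maximum is ILS→BRL→KRW→ILS at 1.1214; arbitrage exists.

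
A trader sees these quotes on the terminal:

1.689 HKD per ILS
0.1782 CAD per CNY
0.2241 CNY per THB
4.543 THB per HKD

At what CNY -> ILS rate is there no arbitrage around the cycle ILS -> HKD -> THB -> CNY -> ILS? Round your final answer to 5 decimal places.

0.58155

Known legs of the cycle: 1.689 × 4.543 × 0.2241 = 1.7195477607
For no arbitrage the full-cycle product must be 1, so the missing rate is 1 / 1.7195477607 ≈ 0.5815483.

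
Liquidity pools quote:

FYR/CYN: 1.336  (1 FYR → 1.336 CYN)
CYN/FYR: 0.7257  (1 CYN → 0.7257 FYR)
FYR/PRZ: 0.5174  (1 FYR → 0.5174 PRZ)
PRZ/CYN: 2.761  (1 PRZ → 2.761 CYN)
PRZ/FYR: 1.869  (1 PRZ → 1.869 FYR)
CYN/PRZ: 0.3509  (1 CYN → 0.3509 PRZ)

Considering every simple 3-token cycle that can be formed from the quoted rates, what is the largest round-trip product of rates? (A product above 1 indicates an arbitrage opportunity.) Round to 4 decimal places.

FYR→PRZ→CYN→FYR: 0.5174 × 2.761 × 0.7257 = 1.03669
FYR→CYN→PRZ→FYR: 1.336 × 0.3509 × 1.869 = 0.87619
Maximum is FYR→PRZ→CYN→FYR at 1.0367; arbitrage exists.

1.0367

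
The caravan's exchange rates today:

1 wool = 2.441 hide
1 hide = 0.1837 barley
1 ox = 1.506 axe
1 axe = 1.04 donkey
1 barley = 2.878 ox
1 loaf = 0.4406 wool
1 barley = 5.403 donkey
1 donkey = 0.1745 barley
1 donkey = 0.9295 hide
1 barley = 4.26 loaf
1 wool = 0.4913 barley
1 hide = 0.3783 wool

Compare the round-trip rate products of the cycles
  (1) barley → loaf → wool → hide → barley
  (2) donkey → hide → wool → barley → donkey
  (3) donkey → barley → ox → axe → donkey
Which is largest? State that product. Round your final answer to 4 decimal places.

0.9334

(1) 4.26 × 0.4406 × 2.441 × 0.1837 = 0.84165
(2) 0.9295 × 0.3783 × 0.4913 × 5.403 = 0.93340
(3) 0.1745 × 2.878 × 1.506 × 1.04 = 0.78658
Highest is cycle (2) at 0.9334 (≤1, no arbitrage).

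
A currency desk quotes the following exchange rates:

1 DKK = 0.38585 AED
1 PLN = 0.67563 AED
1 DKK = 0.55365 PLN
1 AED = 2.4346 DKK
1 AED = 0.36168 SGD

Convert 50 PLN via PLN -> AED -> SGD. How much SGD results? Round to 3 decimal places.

12.218

50 PLN × 0.67563 = 33.7815 AED
33.7815 AED × 0.36168 = 12.21809292 SGD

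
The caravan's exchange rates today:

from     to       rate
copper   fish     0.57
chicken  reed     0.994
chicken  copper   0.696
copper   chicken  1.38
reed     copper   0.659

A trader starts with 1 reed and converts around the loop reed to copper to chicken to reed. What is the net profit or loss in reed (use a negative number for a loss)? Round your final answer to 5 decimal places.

-0.09604

1 reed × 0.659 = 0.659 copper
0.659 copper × 1.38 = 0.90942 chicken
0.90942 chicken × 0.994 = 0.90396348 reed
Net change: 0.90396348 − 1 = -0.09603652 reed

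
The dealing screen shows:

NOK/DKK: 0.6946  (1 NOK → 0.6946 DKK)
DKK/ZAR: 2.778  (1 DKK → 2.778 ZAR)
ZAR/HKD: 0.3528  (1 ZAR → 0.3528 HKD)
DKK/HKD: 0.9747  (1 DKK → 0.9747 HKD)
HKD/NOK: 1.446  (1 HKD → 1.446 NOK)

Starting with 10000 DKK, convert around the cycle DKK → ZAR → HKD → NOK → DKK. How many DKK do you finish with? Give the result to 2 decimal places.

10000 DKK × 2.778 = 27780 ZAR
27780 ZAR × 0.3528 = 9800.784 HKD
9800.784 HKD × 1.446 = 14171.933664 NOK
14171.933664 NOK × 0.6946 = 9843.8251230144 DKK

9843.83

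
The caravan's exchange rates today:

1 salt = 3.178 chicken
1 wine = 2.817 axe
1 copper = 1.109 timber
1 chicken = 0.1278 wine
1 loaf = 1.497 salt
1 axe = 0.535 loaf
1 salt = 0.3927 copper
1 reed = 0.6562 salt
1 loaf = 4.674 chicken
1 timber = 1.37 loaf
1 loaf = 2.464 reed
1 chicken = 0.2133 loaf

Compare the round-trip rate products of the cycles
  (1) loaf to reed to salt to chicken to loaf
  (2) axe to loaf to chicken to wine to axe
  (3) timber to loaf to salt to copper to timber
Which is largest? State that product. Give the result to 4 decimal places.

1.0960

(1) 2.464 × 0.6562 × 3.178 × 0.2133 = 1.09603
(2) 0.535 × 4.674 × 0.1278 × 2.817 = 0.90024
(3) 1.37 × 1.497 × 0.3927 × 1.109 = 0.89317
Highest is cycle (1) at 1.0960 (>1, arbitrage).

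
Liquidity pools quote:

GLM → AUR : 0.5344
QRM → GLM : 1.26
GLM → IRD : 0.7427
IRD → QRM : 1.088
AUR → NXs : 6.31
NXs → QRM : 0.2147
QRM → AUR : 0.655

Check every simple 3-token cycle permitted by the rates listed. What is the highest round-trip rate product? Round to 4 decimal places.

QRM→GLM→IRD→QRM: 1.26 × 0.7427 × 1.088 = 1.01815
QRM→AUR→NXs→QRM: 0.655 × 6.31 × 0.2147 = 0.88737
Maximum is QRM→GLM→IRD→QRM at 1.0182; arbitrage exists.

1.0182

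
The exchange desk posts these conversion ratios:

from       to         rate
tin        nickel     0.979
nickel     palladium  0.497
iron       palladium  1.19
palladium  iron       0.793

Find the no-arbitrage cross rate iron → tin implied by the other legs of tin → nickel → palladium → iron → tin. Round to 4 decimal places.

2.5917

Known legs of the cycle: 0.979 × 0.497 × 0.793 = 0.385844459
For no arbitrage the full-cycle product must be 1, so the missing rate is 1 / 0.385844459 ≈ 2.591718.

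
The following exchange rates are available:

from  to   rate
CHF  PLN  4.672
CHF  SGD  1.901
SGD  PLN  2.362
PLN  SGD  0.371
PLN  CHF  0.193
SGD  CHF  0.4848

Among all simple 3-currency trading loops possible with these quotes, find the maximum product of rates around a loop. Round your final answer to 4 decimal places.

0.8666

SGD→PLN→CHF→SGD: 2.362 × 0.193 × 1.901 = 0.86660
SGD→CHF→PLN→SGD: 0.4848 × 4.672 × 0.371 = 0.84031
Maximum is SGD→PLN→CHF→SGD at 0.8666; no arbitrage — every cycle loses value.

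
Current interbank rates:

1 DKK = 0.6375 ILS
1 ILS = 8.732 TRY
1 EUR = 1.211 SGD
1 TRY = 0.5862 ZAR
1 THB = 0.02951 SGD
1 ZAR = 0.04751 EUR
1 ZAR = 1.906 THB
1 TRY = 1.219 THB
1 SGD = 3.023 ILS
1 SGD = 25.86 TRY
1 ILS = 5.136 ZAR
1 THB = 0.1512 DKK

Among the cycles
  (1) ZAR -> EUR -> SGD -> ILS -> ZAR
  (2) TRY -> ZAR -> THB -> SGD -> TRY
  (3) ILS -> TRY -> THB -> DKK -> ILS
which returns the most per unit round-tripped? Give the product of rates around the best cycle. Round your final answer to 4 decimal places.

1.0260

(1) 0.04751 × 1.211 × 3.023 × 5.136 = 0.89329
(2) 0.5862 × 1.906 × 0.02951 × 25.86 = 0.85264
(3) 8.732 × 1.219 × 0.1512 × 0.6375 = 1.02600
Highest is cycle (3) at 1.0260 (>1, arbitrage).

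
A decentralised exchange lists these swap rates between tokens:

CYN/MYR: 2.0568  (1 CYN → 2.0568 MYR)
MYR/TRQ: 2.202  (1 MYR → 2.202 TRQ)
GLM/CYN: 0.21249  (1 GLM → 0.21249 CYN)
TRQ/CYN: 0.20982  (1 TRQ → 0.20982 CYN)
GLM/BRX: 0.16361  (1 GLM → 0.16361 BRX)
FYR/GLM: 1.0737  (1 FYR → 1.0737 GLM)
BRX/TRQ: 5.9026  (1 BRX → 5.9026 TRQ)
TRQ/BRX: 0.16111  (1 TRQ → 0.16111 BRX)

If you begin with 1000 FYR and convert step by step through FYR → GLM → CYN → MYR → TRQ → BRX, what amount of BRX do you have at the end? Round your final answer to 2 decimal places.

1000 FYR × 1.0737 = 1073.7 GLM
1073.7 GLM × 0.21249 = 228.150513 CYN
228.150513 CYN × 2.0568 = 469.2599751384 MYR
469.2599751384 MYR × 2.202 = 1033.3104652547568 TRQ
1033.3104652547568 TRQ × 0.16111 = 166.476649057193868048 BRX

166.48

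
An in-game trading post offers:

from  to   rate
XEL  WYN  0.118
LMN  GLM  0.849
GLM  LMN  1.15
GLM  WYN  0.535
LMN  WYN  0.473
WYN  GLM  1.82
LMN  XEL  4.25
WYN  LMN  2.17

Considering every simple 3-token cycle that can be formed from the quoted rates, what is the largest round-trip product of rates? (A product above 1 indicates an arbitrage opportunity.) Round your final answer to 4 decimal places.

LMN→XEL→WYN→LMN: 4.25 × 0.118 × 2.17 = 1.08826
LMN→WYN→GLM→LMN: 0.473 × 1.82 × 1.15 = 0.98999
LMN→GLM→WYN→LMN: 0.849 × 0.535 × 2.17 = 0.98565
Maximum is LMN→XEL→WYN→LMN at 1.0883; arbitrage exists.

1.0883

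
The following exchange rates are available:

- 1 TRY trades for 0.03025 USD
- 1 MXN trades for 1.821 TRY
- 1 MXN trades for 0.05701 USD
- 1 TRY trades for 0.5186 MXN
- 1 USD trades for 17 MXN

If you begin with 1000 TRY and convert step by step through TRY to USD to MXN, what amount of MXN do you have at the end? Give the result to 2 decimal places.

1000 TRY × 0.03025 = 30.25 USD
30.25 USD × 17 = 514.25 MXN

514.25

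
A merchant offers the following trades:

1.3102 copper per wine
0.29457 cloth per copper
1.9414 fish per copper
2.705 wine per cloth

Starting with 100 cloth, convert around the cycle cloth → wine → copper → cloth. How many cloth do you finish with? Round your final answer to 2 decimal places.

104.40

100 cloth × 2.705 = 270.5 wine
270.5 wine × 1.3102 = 354.4091 copper
354.4091 copper × 0.29457 = 104.398288587 cloth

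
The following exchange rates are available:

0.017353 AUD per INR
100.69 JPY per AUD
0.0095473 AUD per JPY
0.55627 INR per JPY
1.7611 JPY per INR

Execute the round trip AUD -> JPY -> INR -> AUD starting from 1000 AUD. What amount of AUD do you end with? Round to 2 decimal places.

971.96

1000 AUD × 100.69 = 100690 JPY
100690 JPY × 0.55627 = 56010.8263 INR
56010.8263 INR × 0.017353 = 971.9558687839 AUD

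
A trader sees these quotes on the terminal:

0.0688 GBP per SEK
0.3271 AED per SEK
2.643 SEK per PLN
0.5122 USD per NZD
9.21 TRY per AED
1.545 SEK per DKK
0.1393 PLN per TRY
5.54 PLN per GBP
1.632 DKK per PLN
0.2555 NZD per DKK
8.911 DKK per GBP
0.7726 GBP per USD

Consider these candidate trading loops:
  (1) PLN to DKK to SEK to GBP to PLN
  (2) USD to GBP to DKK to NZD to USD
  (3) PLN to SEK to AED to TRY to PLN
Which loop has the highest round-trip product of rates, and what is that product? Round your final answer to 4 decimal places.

(1) 1.632 × 1.545 × 0.0688 × 5.54 = 0.96105
(2) 0.7726 × 8.911 × 0.2555 × 0.5122 = 0.90097
(3) 2.643 × 0.3271 × 9.21 × 0.1393 = 1.10915
Highest is cycle (3) at 1.1091 (>1, arbitrage).

1.1091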